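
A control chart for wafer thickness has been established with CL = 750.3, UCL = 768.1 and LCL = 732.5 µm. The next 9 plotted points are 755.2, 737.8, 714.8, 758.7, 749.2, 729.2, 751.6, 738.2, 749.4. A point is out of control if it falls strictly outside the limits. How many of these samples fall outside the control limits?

2

Compare each point to [732.5, 768.1]: sample 3 = 714.8 < LCL; sample 6 = 729.2 < LCL.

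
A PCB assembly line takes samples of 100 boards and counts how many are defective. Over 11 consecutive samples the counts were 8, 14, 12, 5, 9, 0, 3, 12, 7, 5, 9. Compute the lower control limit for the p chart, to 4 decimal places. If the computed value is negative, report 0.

0.0000

p̄ = Σdᵢ / (k·n) = 84 / (11 × 100) = 0.07636
LCL = p̄ − 3·√(p̄(1−p̄)/n) = 0.07636 − 3 × 0.02656 = -0.00331 → 0 (negative, so LCL = 0)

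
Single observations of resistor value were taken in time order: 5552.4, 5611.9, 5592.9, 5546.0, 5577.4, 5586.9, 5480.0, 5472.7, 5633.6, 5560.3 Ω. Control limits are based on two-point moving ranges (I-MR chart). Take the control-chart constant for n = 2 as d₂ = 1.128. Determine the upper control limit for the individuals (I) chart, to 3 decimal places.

X̄ = (5552.4 + 5611.9 + 5592.9 + 5546.0 + 5577.4 + 5586.9 + 5480.0 + 5472.7 + 5633.6 + 5560.3) / 10 = 5561.4100
Moving ranges: 59.5, 19.0, 46.9, 31.4, 9.5, 106.9, 7.3, 160.9, 73.3; M̄R̄ = 514.7000 / 9 = 57.1889
UCL = X̄ + 3·M̄R̄/d₂ = 5561.4100 + 3 × 57.1889 / 1.128 = 5713.5081

5713.508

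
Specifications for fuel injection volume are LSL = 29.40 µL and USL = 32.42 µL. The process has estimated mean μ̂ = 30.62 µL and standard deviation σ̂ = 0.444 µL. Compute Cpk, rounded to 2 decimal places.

0.92

Cpu = (USL − μ̂) / (3σ̂) = (32.42 − 30.62) / (3 × 0.444) = 1.3514; Cpl = (μ̂ − LSL) / (3σ̂) = (30.62 − 29.40) / (3 × 0.444) = 0.9159; Cpk = min(Cpu, Cpl) = 0.9159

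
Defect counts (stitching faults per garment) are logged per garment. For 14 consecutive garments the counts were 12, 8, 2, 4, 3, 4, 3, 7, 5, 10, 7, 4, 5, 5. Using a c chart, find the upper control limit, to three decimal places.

c̄ = (12 + 8 + 2 + 4 + 3 + 4 + 3 + 7 + 5 + 10 + 7 + 4 + 5 + 5) / 14 = 79 / 14 = 5.6429
UCL = c̄ + 3√c̄ = 5.6429 + 3 × √5.6429 = 5.6429 + 3 × 2.3755 = 12.7693

12.769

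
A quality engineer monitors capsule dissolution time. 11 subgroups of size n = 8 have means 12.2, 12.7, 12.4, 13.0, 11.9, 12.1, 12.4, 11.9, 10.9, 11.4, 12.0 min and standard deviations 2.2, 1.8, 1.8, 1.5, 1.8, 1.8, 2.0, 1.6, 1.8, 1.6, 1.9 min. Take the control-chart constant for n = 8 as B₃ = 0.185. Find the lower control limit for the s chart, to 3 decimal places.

0.333

s̄ = (2.2 + 1.8 + 1.8 + 1.5 + 1.8 + 1.8 + 2.0 + 1.6 + 1.8 + 1.6 + 1.9) / 11 = 1.8000
LCL_s = B₃·s̄ = 0.185 × 1.8000 = 0.3330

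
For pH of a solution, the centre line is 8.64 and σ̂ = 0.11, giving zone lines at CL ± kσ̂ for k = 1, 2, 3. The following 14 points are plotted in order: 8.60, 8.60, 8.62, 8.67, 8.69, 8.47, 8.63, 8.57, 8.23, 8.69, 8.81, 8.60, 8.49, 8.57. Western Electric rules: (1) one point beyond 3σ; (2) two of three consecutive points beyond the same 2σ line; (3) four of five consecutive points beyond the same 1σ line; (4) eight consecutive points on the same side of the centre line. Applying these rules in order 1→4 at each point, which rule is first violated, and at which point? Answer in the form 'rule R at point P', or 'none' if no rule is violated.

Zone of each point (C = within 1σ̂, B = 1σ̂–2σ̂, A = 2σ̂–3σ̂, * = beyond 3σ̂; sign = side of CL): 1:-C, 2:-C, 3:-C, 4:+C, 5:+C, 6:-B, 7:-C, 8:-C, 9:-*, 10:+C, 11:+B, 12:-C, 13:-B, 14:-C
Rule 1 (one point beyond the 3σ limits) is satisfied at point 9.

rule 1 at point 9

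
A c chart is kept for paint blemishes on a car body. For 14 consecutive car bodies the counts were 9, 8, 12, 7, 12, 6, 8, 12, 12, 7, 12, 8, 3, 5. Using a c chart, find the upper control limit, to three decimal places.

17.462

c̄ = (9 + 8 + 12 + 7 + 12 + 6 + 8 + 12 + 12 + 7 + 12 + 8 + 3 + 5) / 14 = 121 / 14 = 8.6429
UCL = c̄ + 3√c̄ = 8.6429 + 3 × √8.6429 = 8.6429 + 3 × 2.9399 = 17.4625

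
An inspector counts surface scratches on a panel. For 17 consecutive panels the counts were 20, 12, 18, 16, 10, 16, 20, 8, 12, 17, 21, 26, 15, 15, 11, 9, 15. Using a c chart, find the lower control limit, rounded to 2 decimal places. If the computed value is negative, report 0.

3.60

c̄ = (20 + 12 + 18 + 16 + 10 + 16 + 20 + 8 + 12 + 17 + 21 + 26 + 15 + 15 + 11 + 9 + 15) / 17 = 261 / 17 = 15.3529
LCL = c̄ − 3√c̄ = 15.3529 − 3 × 3.9183 = 3.5981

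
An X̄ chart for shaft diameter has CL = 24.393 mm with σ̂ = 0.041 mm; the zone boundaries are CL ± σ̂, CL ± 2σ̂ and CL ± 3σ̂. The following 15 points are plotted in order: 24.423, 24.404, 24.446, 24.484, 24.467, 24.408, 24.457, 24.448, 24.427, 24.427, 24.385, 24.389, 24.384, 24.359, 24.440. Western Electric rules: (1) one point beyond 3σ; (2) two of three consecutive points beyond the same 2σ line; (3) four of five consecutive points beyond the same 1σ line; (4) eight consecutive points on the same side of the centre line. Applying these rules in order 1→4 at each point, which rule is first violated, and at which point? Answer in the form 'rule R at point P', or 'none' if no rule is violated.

rule 3 at point 7

Zone of each point (C = within 1σ̂, B = 1σ̂–2σ̂, A = 2σ̂–3σ̂, * = beyond 3σ̂; sign = side of CL): 1:+C, 2:+C, 3:+B, 4:+A, 5:+B, 6:+C, 7:+B, 8:+B, 9:+C, 10:+C, 11:-C, 12:-C, 13:-C, 14:-C, 15:+B
Rule 3 (four of five consecutive points beyond the same 1σ limit) is satisfied at point 7.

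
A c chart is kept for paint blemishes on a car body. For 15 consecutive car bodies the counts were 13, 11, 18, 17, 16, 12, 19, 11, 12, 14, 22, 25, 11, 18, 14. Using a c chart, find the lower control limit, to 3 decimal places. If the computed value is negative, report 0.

3.710

c̄ = (13 + 11 + 18 + 17 + 16 + 12 + 19 + 11 + 12 + 14 + 22 + 25 + 11 + 18 + 14) / 15 = 233 / 15 = 15.5333
LCL = c̄ − 3√c̄ = 15.5333 − 3 × 3.9412 = 3.7096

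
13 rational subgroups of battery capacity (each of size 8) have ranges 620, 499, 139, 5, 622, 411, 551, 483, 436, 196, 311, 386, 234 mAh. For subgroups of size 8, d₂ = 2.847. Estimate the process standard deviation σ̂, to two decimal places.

R̄ = (620 + 499 + 139 + 5 + 622 + 411 + 551 + 483 + 436 + 196 + 311 + 386 + 234) / 13 = 376.3846
σ̂ = R̄ / d₂ = 376.3846 / 2.847 = 132.2039

132.20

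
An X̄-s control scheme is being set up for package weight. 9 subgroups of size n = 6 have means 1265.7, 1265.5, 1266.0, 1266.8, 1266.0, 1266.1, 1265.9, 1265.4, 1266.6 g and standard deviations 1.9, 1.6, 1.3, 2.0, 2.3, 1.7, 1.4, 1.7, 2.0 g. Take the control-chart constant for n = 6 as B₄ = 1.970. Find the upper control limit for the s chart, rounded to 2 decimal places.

s̄ = (1.9 + 1.6 + 1.3 + 2.0 + 2.3 + 1.7 + 1.4 + 1.7 + 2.0) / 9 = 1.7667
UCL_s = B₄·s̄ = 1.970 × 1.7667 = 3.4803

3.48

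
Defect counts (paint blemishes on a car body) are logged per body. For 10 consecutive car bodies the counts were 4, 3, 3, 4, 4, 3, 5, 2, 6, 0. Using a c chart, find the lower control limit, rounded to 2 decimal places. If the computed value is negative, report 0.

c̄ = (4 + 3 + 3 + 4 + 4 + 3 + 5 + 2 + 6 + 0) / 10 = 34 / 10 = 3.4000
LCL = c̄ − 3√c̄ = 3.4000 − 3 × 1.8439 = -2.1317 → 0 (cannot be negative)

0.00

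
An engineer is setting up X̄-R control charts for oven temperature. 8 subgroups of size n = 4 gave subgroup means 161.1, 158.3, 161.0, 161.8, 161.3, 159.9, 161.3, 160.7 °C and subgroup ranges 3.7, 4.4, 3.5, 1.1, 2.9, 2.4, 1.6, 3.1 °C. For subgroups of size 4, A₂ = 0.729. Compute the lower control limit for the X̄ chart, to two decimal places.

158.61

X̄̄ = (161.1 + 158.3 + 161.0 + 161.8 + 161.3 + 159.9 + 161.3 + 160.7) / 8 = 1285.4000 / 8 = 160.6750
R̄ = (3.7 + 4.4 + 3.5 + 1.1 + 2.9 + 2.4 + 1.6 + 3.1) / 8 = 22.7000 / 8 = 2.8375
LCL = X̄̄ − A₂·R̄ = 160.6750 − 0.729 × 2.8375 = 158.6065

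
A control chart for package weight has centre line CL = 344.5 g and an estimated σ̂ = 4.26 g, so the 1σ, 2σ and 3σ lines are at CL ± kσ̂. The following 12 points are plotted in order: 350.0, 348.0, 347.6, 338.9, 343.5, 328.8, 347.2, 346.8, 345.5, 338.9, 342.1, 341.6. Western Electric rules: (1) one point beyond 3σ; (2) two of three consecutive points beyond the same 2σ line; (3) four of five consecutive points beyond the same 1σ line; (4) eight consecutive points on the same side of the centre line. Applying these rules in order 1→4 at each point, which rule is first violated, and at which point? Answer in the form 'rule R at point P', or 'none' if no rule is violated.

Zone of each point (C = within 1σ̂, B = 1σ̂–2σ̂, A = 2σ̂–3σ̂, * = beyond 3σ̂; sign = side of CL): 1:+B, 2:+C, 3:+C, 4:-B, 5:-C, 6:-*, 7:+C, 8:+C, 9:+C, 10:-B, 11:-C, 12:-C
Rule 1 (one point beyond the 3σ limits) is satisfied at point 6.

rule 1 at point 6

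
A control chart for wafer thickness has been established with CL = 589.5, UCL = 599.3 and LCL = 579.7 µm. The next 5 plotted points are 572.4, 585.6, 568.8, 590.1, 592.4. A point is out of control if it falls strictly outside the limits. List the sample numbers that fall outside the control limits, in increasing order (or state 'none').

1, 3

Compare each point to [579.7, 599.3]: sample 1 = 572.4 < LCL; sample 3 = 568.8 < LCL.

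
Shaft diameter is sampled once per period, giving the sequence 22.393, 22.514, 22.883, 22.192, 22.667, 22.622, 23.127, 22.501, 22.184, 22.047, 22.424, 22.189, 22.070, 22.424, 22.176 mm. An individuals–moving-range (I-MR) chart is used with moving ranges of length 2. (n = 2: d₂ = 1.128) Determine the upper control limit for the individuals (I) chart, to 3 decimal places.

23.305

X̄ = (22.393 + 22.514 + 22.883 + 22.192 + 22.667 + 22.622 + 23.127 + 22.501 + 22.184 + 22.047 + 22.424 + 22.189 + 22.070 + 22.424 + 22.176) / 15 = 22.4275
Moving ranges: 0.121, 0.369, 0.691, 0.475, 0.045, 0.505, 0.626, 0.317, 0.137, 0.377, 0.235, 0.119, 0.354, 0.248; M̄R̄ = 4.6190 / 14 = 0.3299
UCL = X̄ + 3·M̄R̄/d₂ = 22.4275 + 3 × 0.3299 / 1.128 = 23.3050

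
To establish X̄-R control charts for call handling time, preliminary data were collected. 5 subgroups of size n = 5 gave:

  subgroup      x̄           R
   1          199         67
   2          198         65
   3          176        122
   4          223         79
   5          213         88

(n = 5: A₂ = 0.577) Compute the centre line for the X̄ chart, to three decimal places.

X̄̄ = (199 + 198 + 176 + 223 + 213) / 5 = 1009.0000 / 5 = 201.8000
CL = X̄̄ = 201.8000

201.800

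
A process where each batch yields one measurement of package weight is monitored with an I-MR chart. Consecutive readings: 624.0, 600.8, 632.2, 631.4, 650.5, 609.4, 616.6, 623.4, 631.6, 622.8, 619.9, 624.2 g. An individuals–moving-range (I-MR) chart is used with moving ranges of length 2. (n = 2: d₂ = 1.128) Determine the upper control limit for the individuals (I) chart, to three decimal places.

661.086

X̄ = (624.0 + 600.8 + 632.2 + 631.4 + 650.5 + 609.4 + 616.6 + 623.4 + 631.6 + 622.8 + 619.9 + 624.2) / 12 = 623.9000
Moving ranges: 23.2, 31.4, 0.8, 19.1, 41.1, 7.2, 6.8, 8.2, 8.8, 2.9, 4.3; M̄R̄ = 153.8000 / 11 = 13.9818
UCL = X̄ + 3·M̄R̄/d₂ = 623.9000 + 3 × 13.9818 / 1.128 = 661.0857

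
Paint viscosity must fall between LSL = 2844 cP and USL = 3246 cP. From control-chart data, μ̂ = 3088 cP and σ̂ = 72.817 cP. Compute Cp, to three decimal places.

0.920

Cp = (USL − LSL) / (6σ̂) = (3246 − 2844) / (6 × 72.817) = 402.0000 / 436.9020 = 0.9201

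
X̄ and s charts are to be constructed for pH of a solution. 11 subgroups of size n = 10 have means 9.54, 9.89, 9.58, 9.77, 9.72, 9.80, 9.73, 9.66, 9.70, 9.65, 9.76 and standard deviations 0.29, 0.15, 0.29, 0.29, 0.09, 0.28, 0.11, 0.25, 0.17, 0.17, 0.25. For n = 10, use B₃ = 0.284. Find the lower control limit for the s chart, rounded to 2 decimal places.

s̄ = (0.29 + 0.15 + 0.29 + 0.29 + 0.09 + 0.28 + 0.11 + 0.25 + 0.17 + 0.17 + 0.25) / 11 = 0.2127
LCL_s = B₃·s̄ = 0.284 × 0.2127 = 0.0604

0.06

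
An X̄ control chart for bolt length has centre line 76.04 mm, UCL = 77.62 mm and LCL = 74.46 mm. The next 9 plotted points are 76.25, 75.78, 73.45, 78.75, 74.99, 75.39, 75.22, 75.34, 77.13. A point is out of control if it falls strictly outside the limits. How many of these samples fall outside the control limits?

Compare each point to [74.46, 77.62]: sample 3 = 73.45 < LCL; sample 4 = 78.75 > UCL.

2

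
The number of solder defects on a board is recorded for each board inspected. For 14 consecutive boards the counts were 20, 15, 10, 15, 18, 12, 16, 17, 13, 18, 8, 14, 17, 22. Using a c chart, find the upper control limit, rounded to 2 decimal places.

c̄ = (20 + 15 + 10 + 15 + 18 + 12 + 16 + 17 + 13 + 18 + 8 + 14 + 17 + 22) / 14 = 215 / 14 = 15.3571
UCL = c̄ + 3√c̄ = 15.3571 + 3 × √15.3571 = 15.3571 + 3 × 3.9188 = 27.1136

27.11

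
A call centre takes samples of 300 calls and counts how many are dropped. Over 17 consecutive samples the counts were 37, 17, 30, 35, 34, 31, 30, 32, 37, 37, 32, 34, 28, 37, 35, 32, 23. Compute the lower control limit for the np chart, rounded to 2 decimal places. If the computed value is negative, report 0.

p̄ = Σdᵢ / (k·n) = 541 / (17 × 300) = 0.10608
LCL = np̄ − 3·√(np̄(1−p̄)) = 31.8235 − 3 × 5.3336 = 15.8226

15.82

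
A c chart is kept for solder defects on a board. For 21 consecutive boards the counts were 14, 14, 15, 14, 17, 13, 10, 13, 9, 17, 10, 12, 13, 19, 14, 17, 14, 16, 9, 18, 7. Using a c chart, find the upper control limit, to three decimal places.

c̄ = (14 + 14 + 15 + 14 + 17 + 13 + 10 + 13 + 9 + 17 + 10 + 12 + 13 + 19 + 14 + 17 + 14 + 16 + 9 + 18 + 7) / 21 = 285 / 21 = 13.5714
UCL = c̄ + 3√c̄ = 13.5714 + 3 × √13.5714 = 13.5714 + 3 × 3.6839 = 24.6233

24.623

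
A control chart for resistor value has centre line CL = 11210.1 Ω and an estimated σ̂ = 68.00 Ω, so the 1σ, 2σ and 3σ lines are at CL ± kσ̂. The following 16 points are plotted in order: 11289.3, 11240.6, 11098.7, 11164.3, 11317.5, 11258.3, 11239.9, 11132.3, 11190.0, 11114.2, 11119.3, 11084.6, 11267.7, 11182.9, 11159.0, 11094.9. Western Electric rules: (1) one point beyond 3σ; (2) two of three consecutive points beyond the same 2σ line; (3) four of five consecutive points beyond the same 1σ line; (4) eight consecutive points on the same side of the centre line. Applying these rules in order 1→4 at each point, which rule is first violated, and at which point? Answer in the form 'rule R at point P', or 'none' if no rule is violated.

rule 3 at point 12

Zone of each point (C = within 1σ̂, B = 1σ̂–2σ̂, A = 2σ̂–3σ̂, * = beyond 3σ̂; sign = side of CL): 1:+B, 2:+C, 3:-B, 4:-C, 5:+B, 6:+C, 7:+C, 8:-B, 9:-C, 10:-B, 11:-B, 12:-B, 13:+C, 14:-C, 15:-C, 16:-B
Rule 3 (four of five consecutive points beyond the same 1σ limit) is satisfied at point 12.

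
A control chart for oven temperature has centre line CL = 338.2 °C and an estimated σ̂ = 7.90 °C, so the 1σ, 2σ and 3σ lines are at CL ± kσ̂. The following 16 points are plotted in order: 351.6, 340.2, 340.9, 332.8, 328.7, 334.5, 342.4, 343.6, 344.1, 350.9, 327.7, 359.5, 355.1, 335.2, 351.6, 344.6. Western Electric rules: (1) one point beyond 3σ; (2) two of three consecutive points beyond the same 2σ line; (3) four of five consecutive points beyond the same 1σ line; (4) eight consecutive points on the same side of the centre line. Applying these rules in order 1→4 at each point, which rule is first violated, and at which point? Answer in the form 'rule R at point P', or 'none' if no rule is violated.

rule 2 at point 13

Zone of each point (C = within 1σ̂, B = 1σ̂–2σ̂, A = 2σ̂–3σ̂, * = beyond 3σ̂; sign = side of CL): 1:+B, 2:+C, 3:+C, 4:-C, 5:-B, 6:-C, 7:+C, 8:+C, 9:+C, 10:+B, 11:-B, 12:+A, 13:+A, 14:-C, 15:+B, 16:+C
Rule 2 (two of three consecutive points beyond the same 2σ limit) is satisfied at point 13.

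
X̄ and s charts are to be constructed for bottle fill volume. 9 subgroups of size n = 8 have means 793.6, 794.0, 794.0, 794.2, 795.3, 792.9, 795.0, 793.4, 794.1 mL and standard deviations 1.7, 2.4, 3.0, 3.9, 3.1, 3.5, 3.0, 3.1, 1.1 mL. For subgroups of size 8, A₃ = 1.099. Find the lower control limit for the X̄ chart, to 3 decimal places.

791.027

X̄̄ = (793.6 + 794.0 + 794.0 + 794.2 + 795.3 + 792.9 + 795.0 + 793.4 + 794.1) / 9 = 794.0556
s̄ = (1.7 + 2.4 + 3.0 + 3.9 + 3.1 + 3.5 + 3.0 + 3.1 + 1.1) / 9 = 2.7556
LCL = X̄̄ − A₃·s̄ = 794.0556 − 1.099 × 2.7556 = 791.0272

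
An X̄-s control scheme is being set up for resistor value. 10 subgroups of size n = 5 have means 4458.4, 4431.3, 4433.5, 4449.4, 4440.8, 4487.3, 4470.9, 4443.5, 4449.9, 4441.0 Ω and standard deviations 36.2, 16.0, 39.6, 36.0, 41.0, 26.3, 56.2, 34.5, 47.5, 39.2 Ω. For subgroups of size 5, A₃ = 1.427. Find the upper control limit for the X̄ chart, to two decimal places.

X̄̄ = (4458.4 + 4431.3 + 4433.5 + 4449.4 + 4440.8 + 4487.3 + 4470.9 + 4443.5 + 4449.9 + 4441.0) / 10 = 4450.6000
s̄ = (36.2 + 16.0 + 39.6 + 36.0 + 41.0 + 26.3 + 56.2 + 34.5 + 47.5 + 39.2) / 10 = 37.2500
UCL = X̄̄ + A₃·s̄ = 4450.6000 + 1.427 × 37.2500 = 4503.7558

4503.76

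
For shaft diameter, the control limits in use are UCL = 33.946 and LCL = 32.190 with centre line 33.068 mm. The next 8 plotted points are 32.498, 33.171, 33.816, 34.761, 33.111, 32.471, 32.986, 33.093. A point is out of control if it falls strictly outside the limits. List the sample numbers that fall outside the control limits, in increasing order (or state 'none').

Compare each point to [32.190, 33.946]: sample 4 = 34.761 > UCL.

4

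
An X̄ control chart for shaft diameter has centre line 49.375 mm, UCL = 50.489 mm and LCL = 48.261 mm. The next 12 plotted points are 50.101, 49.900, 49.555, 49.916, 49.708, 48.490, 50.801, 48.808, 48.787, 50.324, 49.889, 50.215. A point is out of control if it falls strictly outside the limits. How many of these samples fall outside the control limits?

Compare each point to [48.261, 50.489]: sample 7 = 50.801 > UCL.

1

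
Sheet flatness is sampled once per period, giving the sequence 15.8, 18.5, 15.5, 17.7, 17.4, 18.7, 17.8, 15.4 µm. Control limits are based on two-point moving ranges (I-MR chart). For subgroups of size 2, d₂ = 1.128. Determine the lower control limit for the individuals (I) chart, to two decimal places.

12.24

X̄ = (15.8 + 18.5 + 15.5 + 17.7 + 17.4 + 18.7 + 17.8 + 15.4) / 8 = 17.1000
Moving ranges: 2.7, 3.0, 2.2, 0.3, 1.3, 0.9, 2.4; M̄R̄ = 12.8000 / 7 = 1.8286
LCL = X̄ − 3·M̄R̄/d₂ = 17.1000 − 3 × 1.8286 / 1.128 = 12.2368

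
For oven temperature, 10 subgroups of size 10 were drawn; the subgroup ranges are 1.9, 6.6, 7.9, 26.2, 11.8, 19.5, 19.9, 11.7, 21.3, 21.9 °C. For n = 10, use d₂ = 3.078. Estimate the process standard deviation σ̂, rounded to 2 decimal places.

4.83

R̄ = (1.9 + 6.6 + 7.9 + 26.2 + 11.8 + 19.5 + 19.9 + 11.7 + 21.3 + 21.9) / 10 = 14.8700
σ̂ = R̄ / d₂ = 14.8700 / 3.078 = 4.8311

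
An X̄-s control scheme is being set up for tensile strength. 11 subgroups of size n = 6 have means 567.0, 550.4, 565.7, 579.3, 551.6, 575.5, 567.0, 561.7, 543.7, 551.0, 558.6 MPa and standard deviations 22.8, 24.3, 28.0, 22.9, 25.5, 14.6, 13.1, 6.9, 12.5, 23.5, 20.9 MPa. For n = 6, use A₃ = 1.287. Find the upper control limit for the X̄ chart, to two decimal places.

586.20

X̄̄ = (567.0 + 550.4 + 565.7 + 579.3 + 551.6 + 575.5 + 567.0 + 561.7 + 543.7 + 551.0 + 558.6) / 11 = 561.0455
s̄ = (22.8 + 24.3 + 28.0 + 22.9 + 25.5 + 14.6 + 13.1 + 6.9 + 12.5 + 23.5 + 20.9) / 11 = 19.5455
UCL = X̄̄ + A₃·s̄ = 561.0455 + 1.287 × 19.5455 = 586.2005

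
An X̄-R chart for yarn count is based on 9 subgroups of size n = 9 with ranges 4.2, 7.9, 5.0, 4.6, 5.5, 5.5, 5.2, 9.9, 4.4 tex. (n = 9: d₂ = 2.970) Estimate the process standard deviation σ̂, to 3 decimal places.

1.953

R̄ = (4.2 + 7.9 + 5.0 + 4.6 + 5.5 + 5.5 + 5.2 + 9.9 + 4.4) / 9 = 5.8000
σ̂ = R̄ / d₂ = 5.8000 / 2.970 = 1.9529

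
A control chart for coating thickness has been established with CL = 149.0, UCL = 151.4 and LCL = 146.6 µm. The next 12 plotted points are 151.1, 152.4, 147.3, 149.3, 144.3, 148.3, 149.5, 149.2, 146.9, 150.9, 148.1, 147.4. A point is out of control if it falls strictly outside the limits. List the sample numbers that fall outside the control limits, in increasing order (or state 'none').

Compare each point to [146.6, 151.4]: sample 2 = 152.4 > UCL; sample 5 = 144.3 < LCL.

2, 5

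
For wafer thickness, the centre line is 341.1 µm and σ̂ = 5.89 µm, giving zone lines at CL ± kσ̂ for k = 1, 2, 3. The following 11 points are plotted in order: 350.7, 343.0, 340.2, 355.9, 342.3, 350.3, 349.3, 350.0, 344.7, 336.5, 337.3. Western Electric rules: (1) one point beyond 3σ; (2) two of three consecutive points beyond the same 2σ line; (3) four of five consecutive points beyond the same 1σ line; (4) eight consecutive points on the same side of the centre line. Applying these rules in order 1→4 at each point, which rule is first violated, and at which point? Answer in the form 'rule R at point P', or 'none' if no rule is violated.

Zone of each point (C = within 1σ̂, B = 1σ̂–2σ̂, A = 2σ̂–3σ̂, * = beyond 3σ̂; sign = side of CL): 1:+B, 2:+C, 3:-C, 4:+A, 5:+C, 6:+B, 7:+B, 8:+B, 9:+C, 10:-C, 11:-C
Rule 3 (four of five consecutive points beyond the same 1σ limit) is satisfied at point 8.

rule 3 at point 8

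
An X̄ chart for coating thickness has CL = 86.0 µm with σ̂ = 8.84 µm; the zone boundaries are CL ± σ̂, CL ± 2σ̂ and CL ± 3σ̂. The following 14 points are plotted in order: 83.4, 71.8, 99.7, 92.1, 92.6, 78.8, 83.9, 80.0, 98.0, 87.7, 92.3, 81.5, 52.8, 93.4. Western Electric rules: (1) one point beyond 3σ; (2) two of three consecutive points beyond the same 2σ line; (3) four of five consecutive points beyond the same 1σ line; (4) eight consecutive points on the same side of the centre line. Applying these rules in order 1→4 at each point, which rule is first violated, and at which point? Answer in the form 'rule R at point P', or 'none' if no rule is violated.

rule 1 at point 13

Zone of each point (C = within 1σ̂, B = 1σ̂–2σ̂, A = 2σ̂–3σ̂, * = beyond 3σ̂; sign = side of CL): 1:-C, 2:-B, 3:+B, 4:+C, 5:+C, 6:-C, 7:-C, 8:-C, 9:+B, 10:+C, 11:+C, 12:-C, 13:-*, 14:+C
Rule 1 (one point beyond the 3σ limits) is satisfied at point 13.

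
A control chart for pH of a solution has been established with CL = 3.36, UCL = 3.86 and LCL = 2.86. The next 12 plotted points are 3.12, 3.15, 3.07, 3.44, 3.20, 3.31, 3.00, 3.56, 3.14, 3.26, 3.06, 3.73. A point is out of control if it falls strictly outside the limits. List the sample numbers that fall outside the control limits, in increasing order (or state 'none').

All 12 points lie within [2.86, 3.86].

none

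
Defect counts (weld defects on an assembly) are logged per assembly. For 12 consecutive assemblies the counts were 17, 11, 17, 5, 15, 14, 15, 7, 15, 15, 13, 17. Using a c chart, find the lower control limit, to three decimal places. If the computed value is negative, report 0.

2.428

c̄ = (17 + 11 + 17 + 5 + 15 + 14 + 15 + 7 + 15 + 15 + 13 + 17) / 12 = 161 / 12 = 13.4167
LCL = c̄ − 3√c̄ = 13.4167 − 3 × 3.6629 = 2.4280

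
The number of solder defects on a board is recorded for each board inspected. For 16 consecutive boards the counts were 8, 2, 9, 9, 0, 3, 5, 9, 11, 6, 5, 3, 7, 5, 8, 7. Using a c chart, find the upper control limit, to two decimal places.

c̄ = (8 + 2 + 9 + 9 + 0 + 3 + 5 + 9 + 11 + 6 + 5 + 3 + 7 + 5 + 8 + 7) / 16 = 97 / 16 = 6.0625
UCL = c̄ + 3√c̄ = 6.0625 + 3 × √6.0625 = 6.0625 + 3 × 2.4622 = 13.4491

13.45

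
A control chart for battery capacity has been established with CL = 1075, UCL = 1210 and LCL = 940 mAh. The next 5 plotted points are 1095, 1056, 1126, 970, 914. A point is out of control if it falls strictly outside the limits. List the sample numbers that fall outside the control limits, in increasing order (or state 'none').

Compare each point to [940, 1210]: sample 5 = 914 < LCL.

5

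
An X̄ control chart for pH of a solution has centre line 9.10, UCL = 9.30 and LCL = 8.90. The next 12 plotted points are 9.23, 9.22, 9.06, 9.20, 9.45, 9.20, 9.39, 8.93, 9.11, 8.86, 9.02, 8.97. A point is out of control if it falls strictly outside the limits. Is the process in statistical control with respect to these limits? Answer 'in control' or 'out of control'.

out of control

Compare each point to [8.90, 9.30]: sample 5 = 9.45 > UCL; sample 7 = 9.39 > UCL; sample 10 = 8.86 < LCL.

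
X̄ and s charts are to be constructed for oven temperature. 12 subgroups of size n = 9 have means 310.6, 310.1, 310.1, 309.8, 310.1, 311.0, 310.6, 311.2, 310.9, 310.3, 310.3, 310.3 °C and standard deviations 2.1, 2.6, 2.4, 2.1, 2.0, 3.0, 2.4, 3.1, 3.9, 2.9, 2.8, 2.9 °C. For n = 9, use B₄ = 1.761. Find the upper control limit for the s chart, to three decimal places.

4.725

s̄ = (2.1 + 2.6 + 2.4 + 2.1 + 2.0 + 3.0 + 2.4 + 3.1 + 3.9 + 2.9 + 2.8 + 2.9) / 12 = 2.6833
UCL_s = B₄·s̄ = 1.761 × 2.6833 = 4.7253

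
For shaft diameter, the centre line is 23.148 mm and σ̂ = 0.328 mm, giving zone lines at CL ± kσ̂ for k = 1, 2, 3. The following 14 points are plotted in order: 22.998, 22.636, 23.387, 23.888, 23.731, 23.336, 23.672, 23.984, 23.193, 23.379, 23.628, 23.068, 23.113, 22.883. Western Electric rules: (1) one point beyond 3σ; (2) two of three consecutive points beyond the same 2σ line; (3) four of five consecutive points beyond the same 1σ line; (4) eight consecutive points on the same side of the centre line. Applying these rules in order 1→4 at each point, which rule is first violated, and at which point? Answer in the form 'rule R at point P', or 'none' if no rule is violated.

rule 3 at point 8

Zone of each point (C = within 1σ̂, B = 1σ̂–2σ̂, A = 2σ̂–3σ̂, * = beyond 3σ̂; sign = side of CL): 1:-C, 2:-B, 3:+C, 4:+A, 5:+B, 6:+C, 7:+B, 8:+A, 9:+C, 10:+C, 11:+B, 12:-C, 13:-C, 14:-C
Rule 3 (four of five consecutive points beyond the same 1σ limit) is satisfied at point 8.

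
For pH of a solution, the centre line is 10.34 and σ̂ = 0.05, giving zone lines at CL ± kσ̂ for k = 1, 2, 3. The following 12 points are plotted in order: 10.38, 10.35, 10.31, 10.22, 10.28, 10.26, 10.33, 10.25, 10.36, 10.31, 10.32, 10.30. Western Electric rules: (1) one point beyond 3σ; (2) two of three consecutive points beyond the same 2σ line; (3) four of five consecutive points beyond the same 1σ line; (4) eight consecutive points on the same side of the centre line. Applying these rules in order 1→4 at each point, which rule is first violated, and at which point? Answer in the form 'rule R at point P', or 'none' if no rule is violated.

Zone of each point (C = within 1σ̂, B = 1σ̂–2σ̂, A = 2σ̂–3σ̂, * = beyond 3σ̂; sign = side of CL): 1:+C, 2:+C, 3:-C, 4:-A, 5:-B, 6:-B, 7:-C, 8:-B, 9:+C, 10:-C, 11:-C, 12:-C
Rule 3 (four of five consecutive points beyond the same 1σ limit) is satisfied at point 8.

rule 3 at point 8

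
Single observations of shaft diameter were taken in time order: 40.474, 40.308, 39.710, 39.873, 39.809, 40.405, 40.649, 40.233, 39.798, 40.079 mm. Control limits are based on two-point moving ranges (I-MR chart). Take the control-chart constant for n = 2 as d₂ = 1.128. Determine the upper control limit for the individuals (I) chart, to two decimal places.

41.01

X̄ = (40.474 + 40.308 + 39.710 + 39.873 + 39.809 + 40.405 + 40.649 + 40.233 + 39.798 + 40.079) / 10 = 40.1338
Moving ranges: 0.166, 0.598, 0.163, 0.064, 0.596, 0.244, 0.416, 0.435, 0.281; M̄R̄ = 2.9630 / 9 = 0.3292
UCL = X̄ + 3·M̄R̄/d₂ = 40.1338 + 3 × 0.3292 / 1.128 = 41.0094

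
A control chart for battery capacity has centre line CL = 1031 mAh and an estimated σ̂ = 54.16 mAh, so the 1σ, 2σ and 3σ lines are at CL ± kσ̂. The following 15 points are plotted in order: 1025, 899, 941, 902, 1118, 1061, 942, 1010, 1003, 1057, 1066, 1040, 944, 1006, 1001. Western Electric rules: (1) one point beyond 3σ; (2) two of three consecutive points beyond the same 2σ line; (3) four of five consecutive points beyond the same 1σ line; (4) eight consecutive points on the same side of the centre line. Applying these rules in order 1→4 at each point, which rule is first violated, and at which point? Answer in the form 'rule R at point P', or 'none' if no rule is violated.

rule 2 at point 4

Zone of each point (C = within 1σ̂, B = 1σ̂–2σ̂, A = 2σ̂–3σ̂, * = beyond 3σ̂; sign = side of CL): 1:-C, 2:-A, 3:-B, 4:-A, 5:+B, 6:+C, 7:-B, 8:-C, 9:-C, 10:+C, 11:+C, 12:+C, 13:-B, 14:-C, 15:-C
Rule 2 (two of three consecutive points beyond the same 2σ limit) is satisfied at point 4.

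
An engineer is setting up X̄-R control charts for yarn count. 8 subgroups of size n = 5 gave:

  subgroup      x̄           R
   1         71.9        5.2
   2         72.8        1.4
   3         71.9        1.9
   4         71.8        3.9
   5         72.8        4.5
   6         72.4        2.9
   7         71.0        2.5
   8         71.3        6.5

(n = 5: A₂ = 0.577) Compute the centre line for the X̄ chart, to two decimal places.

71.99

X̄̄ = (71.9 + 72.8 + 71.9 + 71.8 + 72.8 + 72.4 + 71.0 + 71.3) / 8 = 575.9000 / 8 = 71.9875
CL = X̄̄ = 71.9875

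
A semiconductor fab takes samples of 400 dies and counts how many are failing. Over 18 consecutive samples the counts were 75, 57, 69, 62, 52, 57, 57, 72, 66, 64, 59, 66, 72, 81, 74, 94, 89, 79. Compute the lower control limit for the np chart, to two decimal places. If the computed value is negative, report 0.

46.48

p̄ = Σdᵢ / (k·n) = 1245 / (18 × 400) = 0.17292
LCL = np̄ − 3·√(np̄(1−p̄)) = 69.1667 − 3 × 7.5635 = 46.4762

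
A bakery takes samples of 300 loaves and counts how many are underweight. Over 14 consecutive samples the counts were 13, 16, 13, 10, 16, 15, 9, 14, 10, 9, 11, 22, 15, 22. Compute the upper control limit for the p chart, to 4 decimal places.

0.0829

p̄ = Σdᵢ / (k·n) = 195 / (14 × 300) = 0.04643
UCL = p̄ + 3·√(p̄(1−p̄)/n) = 0.04643 + 3 × √(0.04643×0.95357/300) = 0.04643 + 3 × 0.01215 = 0.08287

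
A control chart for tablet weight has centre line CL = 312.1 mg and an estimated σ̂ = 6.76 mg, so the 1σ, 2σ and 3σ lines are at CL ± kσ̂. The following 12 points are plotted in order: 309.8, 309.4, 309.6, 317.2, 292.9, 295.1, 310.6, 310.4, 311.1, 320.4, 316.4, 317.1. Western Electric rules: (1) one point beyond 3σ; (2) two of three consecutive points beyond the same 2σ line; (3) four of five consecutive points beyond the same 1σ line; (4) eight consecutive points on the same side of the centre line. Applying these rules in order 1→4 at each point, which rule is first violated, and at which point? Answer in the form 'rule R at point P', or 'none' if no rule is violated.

Zone of each point (C = within 1σ̂, B = 1σ̂–2σ̂, A = 2σ̂–3σ̂, * = beyond 3σ̂; sign = side of CL): 1:-C, 2:-C, 3:-C, 4:+C, 5:-A, 6:-A, 7:-C, 8:-C, 9:-C, 10:+B, 11:+C, 12:+C
Rule 2 (two of three consecutive points beyond the same 2σ limit) is satisfied at point 6.

rule 2 at point 6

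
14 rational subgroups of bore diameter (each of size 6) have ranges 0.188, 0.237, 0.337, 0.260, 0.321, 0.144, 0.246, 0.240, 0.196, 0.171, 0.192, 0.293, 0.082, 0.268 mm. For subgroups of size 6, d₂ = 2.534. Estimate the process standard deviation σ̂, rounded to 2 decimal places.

0.09

R̄ = (0.188 + 0.237 + 0.337 + 0.260 + 0.321 + 0.144 + 0.246 + 0.240 + 0.196 + 0.171 + 0.192 + 0.293 + 0.082 + 0.268) / 14 = 0.2268
σ̂ = R̄ / d₂ = 0.2268 / 2.534 = 0.0895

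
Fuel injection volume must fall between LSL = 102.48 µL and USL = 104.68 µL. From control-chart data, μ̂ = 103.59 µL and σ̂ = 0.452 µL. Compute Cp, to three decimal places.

Cp = (USL − LSL) / (6σ̂) = (104.68 − 102.48) / (6 × 0.452) = 2.2000 / 2.7120 = 0.8112

0.811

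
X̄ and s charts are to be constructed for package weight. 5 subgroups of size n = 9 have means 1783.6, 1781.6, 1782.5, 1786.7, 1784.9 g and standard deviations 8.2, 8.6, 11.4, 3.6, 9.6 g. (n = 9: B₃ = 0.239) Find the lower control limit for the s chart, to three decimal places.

s̄ = (8.2 + 8.6 + 11.4 + 3.6 + 9.6) / 5 = 8.2800
LCL_s = B₃·s̄ = 0.239 × 8.2800 = 1.9789

1.979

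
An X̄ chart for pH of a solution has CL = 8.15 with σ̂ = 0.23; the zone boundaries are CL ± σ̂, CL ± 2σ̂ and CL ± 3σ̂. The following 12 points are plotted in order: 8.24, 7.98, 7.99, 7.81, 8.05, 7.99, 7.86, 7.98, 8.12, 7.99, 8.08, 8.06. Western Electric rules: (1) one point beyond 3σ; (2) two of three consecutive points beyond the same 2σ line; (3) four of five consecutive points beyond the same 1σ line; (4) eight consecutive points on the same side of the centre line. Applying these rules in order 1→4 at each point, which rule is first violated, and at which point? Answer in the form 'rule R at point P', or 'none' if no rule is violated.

rule 4 at point 9

Zone of each point (C = within 1σ̂, B = 1σ̂–2σ̂, A = 2σ̂–3σ̂, * = beyond 3σ̂; sign = side of CL): 1:+C, 2:-C, 3:-C, 4:-B, 5:-C, 6:-C, 7:-B, 8:-C, 9:-C, 10:-C, 11:-C, 12:-C
Rule 4 (eight consecutive points on the same side of the centre line) is satisfied at point 9.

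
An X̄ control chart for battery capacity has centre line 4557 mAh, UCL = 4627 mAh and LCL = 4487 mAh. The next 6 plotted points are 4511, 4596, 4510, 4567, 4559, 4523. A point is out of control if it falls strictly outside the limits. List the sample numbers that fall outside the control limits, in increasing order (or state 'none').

none

All 6 points lie within [4487, 4627].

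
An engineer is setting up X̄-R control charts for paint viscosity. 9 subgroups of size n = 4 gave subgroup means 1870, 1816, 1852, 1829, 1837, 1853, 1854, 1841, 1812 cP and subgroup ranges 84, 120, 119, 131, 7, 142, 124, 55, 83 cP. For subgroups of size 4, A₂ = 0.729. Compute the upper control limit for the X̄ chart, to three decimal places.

X̄̄ = (1870 + 1816 + 1852 + 1829 + 1837 + 1853 + 1854 + 1841 + 1812) / 9 = 16564.0000 / 9 = 1840.4444
R̄ = (84 + 120 + 119 + 131 + 7 + 142 + 124 + 55 + 83) / 9 = 865.0000 / 9 = 96.1111
UCL = X̄̄ + A₂·R̄ = 1840.4444 + 0.729 × 96.1111 = 1910.5094

1910.509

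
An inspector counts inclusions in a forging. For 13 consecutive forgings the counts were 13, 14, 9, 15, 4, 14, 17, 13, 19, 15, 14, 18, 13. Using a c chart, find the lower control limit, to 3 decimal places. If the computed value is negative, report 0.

2.591

c̄ = (13 + 14 + 9 + 15 + 4 + 14 + 17 + 13 + 19 + 15 + 14 + 18 + 13) / 13 = 178 / 13 = 13.6923
LCL = c̄ − 3√c̄ = 13.6923 − 3 × 3.7003 = 2.5914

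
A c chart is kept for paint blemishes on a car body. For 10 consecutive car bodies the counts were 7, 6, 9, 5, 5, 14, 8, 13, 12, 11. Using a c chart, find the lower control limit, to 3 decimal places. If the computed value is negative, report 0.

c̄ = (7 + 6 + 9 + 5 + 5 + 14 + 8 + 13 + 12 + 11) / 10 = 90 / 10 = 9.0000
LCL = c̄ − 3√c̄ = 9.0000 − 3 × 3.0000 = 0.0000

0.000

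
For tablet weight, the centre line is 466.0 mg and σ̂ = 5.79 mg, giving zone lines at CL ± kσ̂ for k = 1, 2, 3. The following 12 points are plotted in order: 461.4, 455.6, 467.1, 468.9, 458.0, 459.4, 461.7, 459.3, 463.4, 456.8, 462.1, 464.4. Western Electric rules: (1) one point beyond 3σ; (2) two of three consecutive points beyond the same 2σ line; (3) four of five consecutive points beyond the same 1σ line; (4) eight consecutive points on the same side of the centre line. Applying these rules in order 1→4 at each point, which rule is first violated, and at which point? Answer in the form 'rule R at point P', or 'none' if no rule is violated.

Zone of each point (C = within 1σ̂, B = 1σ̂–2σ̂, A = 2σ̂–3σ̂, * = beyond 3σ̂; sign = side of CL): 1:-C, 2:-B, 3:+C, 4:+C, 5:-B, 6:-B, 7:-C, 8:-B, 9:-C, 10:-B, 11:-C, 12:-C
Rule 4 (eight consecutive points on the same side of the centre line) is satisfied at point 12.

rule 4 at point 12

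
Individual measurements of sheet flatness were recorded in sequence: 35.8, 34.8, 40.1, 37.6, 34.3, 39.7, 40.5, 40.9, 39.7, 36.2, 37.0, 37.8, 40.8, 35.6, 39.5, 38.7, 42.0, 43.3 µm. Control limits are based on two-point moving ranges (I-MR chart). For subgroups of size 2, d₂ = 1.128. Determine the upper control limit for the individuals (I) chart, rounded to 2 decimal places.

45.22

X̄ = (35.8 + 34.8 + 40.1 + 37.6 + 34.3 + 39.7 + 40.5 + 40.9 + 39.7 + 36.2 + 37.0 + 37.8 + 40.8 + 35.6 + 39.5 + 38.7 + 42.0 + 43.3) / 18 = 38.5722
Moving ranges: 1.0, 5.3, 2.5, 3.3, 5.4, 0.8, 0.4, 1.2, 3.5, 0.8, 0.8, 3.0, 5.2, 3.9, 0.8, 3.3, 1.3; M̄R̄ = 42.5000 / 17 = 2.5000
UCL = X̄ + 3·M̄R̄/d₂ = 38.5722 + 3 × 2.5000 / 1.128 = 45.2212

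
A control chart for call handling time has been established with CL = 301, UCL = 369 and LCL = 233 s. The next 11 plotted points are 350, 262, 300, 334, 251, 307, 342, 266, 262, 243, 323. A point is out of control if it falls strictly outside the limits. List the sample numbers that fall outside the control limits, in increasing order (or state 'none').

All 11 points lie within [233, 369].

none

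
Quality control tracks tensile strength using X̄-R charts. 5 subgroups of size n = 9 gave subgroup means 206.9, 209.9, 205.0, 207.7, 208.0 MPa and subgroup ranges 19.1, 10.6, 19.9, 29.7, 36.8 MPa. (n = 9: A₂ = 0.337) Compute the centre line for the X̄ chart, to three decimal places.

207.500

X̄̄ = (206.9 + 209.9 + 205.0 + 207.7 + 208.0) / 5 = 1037.5000 / 5 = 207.5000
CL = X̄̄ = 207.5000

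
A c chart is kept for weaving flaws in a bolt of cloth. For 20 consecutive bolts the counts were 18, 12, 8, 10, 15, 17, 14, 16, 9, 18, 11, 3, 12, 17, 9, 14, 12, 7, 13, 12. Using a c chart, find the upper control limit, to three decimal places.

c̄ = (18 + 12 + 8 + 10 + 15 + 17 + 14 + 16 + 9 + 18 + 11 + 3 + 12 + 17 + 9 + 14 + 12 + 7 + 13 + 12) / 20 = 247 / 20 = 12.3500
UCL = c̄ + 3√c̄ = 12.3500 + 3 × √12.3500 = 12.3500 + 3 × 3.5143 = 22.8928

22.893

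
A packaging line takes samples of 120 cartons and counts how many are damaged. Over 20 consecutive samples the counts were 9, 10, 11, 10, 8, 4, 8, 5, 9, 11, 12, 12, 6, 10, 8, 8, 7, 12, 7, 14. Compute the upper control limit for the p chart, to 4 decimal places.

p̄ = Σdᵢ / (k·n) = 181 / (20 × 120) = 0.07542
UCL = p̄ + 3·√(p̄(1−p̄)/n) = 0.07542 + 3 × √(0.07542×0.92458/120) = 0.07542 + 3 × 0.02411 = 0.14773

0.1477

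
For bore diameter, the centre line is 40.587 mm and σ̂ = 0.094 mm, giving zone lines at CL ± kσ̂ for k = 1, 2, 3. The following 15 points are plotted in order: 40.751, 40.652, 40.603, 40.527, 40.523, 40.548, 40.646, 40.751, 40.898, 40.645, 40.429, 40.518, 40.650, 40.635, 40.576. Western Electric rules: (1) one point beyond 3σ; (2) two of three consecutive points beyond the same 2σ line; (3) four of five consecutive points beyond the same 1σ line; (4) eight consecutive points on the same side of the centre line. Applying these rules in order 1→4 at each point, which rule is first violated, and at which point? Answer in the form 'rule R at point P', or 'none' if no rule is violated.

Zone of each point (C = within 1σ̂, B = 1σ̂–2σ̂, A = 2σ̂–3σ̂, * = beyond 3σ̂; sign = side of CL): 1:+B, 2:+C, 3:+C, 4:-C, 5:-C, 6:-C, 7:+C, 8:+B, 9:+*, 10:+C, 11:-B, 12:-C, 13:+C, 14:+C, 15:-C
Rule 1 (one point beyond the 3σ limits) is satisfied at point 9.

rule 1 at point 9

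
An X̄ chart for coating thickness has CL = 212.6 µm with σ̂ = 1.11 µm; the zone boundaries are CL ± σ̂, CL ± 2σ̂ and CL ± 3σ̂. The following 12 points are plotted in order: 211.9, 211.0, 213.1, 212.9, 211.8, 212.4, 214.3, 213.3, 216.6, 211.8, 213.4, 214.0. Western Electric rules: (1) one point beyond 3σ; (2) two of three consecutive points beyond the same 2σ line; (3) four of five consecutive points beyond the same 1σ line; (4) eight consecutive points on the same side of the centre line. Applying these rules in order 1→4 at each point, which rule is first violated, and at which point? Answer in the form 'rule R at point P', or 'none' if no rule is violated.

rule 1 at point 9

Zone of each point (C = within 1σ̂, B = 1σ̂–2σ̂, A = 2σ̂–3σ̂, * = beyond 3σ̂; sign = side of CL): 1:-C, 2:-B, 3:+C, 4:+C, 5:-C, 6:-C, 7:+B, 8:+C, 9:+*, 10:-C, 11:+C, 12:+B
Rule 1 (one point beyond the 3σ limits) is satisfied at point 9.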